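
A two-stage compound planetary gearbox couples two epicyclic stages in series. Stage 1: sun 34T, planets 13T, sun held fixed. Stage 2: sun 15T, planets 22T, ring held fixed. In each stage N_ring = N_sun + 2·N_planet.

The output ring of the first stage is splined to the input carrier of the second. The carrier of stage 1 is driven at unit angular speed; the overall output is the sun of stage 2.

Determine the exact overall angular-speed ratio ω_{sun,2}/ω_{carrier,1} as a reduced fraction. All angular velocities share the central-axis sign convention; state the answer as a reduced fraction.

1739/225

Stage 1: N_ring = 34 + 2·13 = 60
Stage 1: 34(ω_s−ω_c) = −60(ω_r−ω_c),  ω_s=0, ω_c=1
Stage 1: ω_r = 1 − (34/60)(0−1) = 47/30
  ⇒ ω_r¹/ω_c¹ = 47/30
Stage 2: N_ring = 15 + 2·22 = 59
Stage 2: 15(ω_s−ω_c) = −59(ω_r−ω_c),  ω_r=0, ω_c=1
Stage 2: ω_s = 1 − (59/15)(0−1) = 74/15
  ⇒ ω_s²/ω_c² = 74/15
Coupling ω_c² = ω_r¹ ⇒ overall = 47/30 × 74/15 = 1739/225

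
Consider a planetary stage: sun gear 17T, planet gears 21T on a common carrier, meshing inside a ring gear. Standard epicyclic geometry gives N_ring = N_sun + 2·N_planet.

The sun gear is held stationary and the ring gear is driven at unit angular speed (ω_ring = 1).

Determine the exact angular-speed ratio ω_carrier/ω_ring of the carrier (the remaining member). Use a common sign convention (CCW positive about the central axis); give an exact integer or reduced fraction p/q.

59/76

N_ring = 17 + 2·21 = 59
17(ω_s−ω_c) = −59(ω_r−ω_c),  ω_s=0, ω_r=1
17(0−ω_c) = −59(1−ω_c)  ⇒  76ω_c = 59  ⇒  ω_c = 59/76
ω_c/ω_r = 59/76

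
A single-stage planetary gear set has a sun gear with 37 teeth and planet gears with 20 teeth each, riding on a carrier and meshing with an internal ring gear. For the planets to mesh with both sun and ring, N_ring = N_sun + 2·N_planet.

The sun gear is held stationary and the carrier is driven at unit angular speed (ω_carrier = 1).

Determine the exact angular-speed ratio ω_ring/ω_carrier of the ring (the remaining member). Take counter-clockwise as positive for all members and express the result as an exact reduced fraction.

114/77

N_ring = 37 + 2·20 = 77
37(ω_s−ω_c) = −77(ω_r−ω_c),  ω_s=0, ω_c=1
ω_r = 1 − (37/77)(0−1) = 114/77
ω_r/ω_c = 114/77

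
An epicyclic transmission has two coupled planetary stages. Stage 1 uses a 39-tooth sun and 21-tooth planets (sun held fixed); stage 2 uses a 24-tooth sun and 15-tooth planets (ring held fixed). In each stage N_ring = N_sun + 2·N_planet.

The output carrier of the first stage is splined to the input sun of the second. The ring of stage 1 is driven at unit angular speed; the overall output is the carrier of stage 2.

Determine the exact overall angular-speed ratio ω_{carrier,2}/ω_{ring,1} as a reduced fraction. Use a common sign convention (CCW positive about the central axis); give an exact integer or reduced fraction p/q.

27/130

Stage 1: N_ring = 39 + 2·21 = 81
Stage 1: 39(ω_s−ω_c) = −81(ω_r−ω_c),  ω_s=0, ω_r=1
Stage 1: 39(0−ω_c) = −81(1−ω_c)  ⇒  120ω_c = 81  ⇒  ω_c = 27/40
  ⇒ ω_c¹/ω_r¹ = 27/40
Stage 2: N_ring = 24 + 2·15 = 54
Stage 2: 24(ω_s−ω_c) = −54(ω_r−ω_c),  ω_r=0, ω_s=1
Stage 2: 24(1−ω_c) = −54(0−ω_c)  ⇒  78ω_c = 24  ⇒  ω_c = 4/13
  ⇒ ω_c²/ω_s² = 4/13
Coupling ω_s² = ω_c¹ ⇒ overall = 27/40 × 4/13 = 27/130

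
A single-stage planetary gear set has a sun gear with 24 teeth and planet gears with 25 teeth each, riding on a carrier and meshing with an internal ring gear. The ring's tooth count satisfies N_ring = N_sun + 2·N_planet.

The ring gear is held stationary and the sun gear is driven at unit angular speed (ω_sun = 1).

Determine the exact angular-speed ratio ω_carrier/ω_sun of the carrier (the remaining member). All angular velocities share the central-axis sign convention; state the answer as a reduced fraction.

N_ring = 24 + 2·25 = 74
24(ω_s−ω_c) = −74(ω_r−ω_c),  ω_r=0, ω_s=1
24(1−ω_c) = −74(0−ω_c)  ⇒  98ω_c = 24  ⇒  ω_c = 12/49
ω_c/ω_s = 12/49

12/49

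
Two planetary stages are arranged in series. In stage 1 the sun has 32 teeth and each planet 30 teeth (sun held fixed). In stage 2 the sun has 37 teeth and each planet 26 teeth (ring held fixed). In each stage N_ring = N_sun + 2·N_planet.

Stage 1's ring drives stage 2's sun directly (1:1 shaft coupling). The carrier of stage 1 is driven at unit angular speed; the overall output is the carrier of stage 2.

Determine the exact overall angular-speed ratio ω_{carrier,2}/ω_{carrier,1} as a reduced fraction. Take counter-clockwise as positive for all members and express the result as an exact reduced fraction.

1147/2898

Stage 1: N_ring = 32 + 2·30 = 92
Stage 1: 32(ω_s−ω_c) = −92(ω_r−ω_c),  ω_s=0, ω_c=1
Stage 1: ω_r = 1 − (32/92)(0−1) = 31/23
  ⇒ ω_r¹/ω_c¹ = 31/23
Stage 2: N_ring = 37 + 2·26 = 89
Stage 2: 37(ω_s−ω_c) = −89(ω_r−ω_c),  ω_r=0, ω_s=1
Stage 2: 37(1−ω_c) = −89(0−ω_c)  ⇒  126ω_c = 37  ⇒  ω_c = 37/126
  ⇒ ω_c²/ω_s² = 37/126
Coupling ω_s² = ω_r¹ ⇒ overall = 31/23 × 37/126 = 1147/2898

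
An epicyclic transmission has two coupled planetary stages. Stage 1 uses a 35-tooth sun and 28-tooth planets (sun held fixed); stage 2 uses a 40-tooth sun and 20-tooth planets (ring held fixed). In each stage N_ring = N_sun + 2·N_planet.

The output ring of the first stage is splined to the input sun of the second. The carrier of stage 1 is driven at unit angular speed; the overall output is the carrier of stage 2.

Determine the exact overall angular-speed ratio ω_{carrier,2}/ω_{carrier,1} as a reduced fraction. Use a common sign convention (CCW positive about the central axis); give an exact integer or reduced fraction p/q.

6/13

Stage 1: N_ring = 35 + 2·28 = 91
Stage 1: 35(ω_s−ω_c) = −91(ω_r−ω_c),  ω_s=0, ω_c=1
Stage 1: ω_r = 1 − (35/91)(0−1) = 18/13
  ⇒ ω_r¹/ω_c¹ = 18/13
Stage 2: N_ring = 40 + 2·20 = 80
Stage 2: 40(ω_s−ω_c) = −80(ω_r−ω_c),  ω_r=0, ω_s=1
Stage 2: 40(1−ω_c) = −80(0−ω_c)  ⇒  120ω_c = 40  ⇒  ω_c = 1/3
  ⇒ ω_c²/ω_s² = 1/3
Coupling ω_s² = ω_r¹ ⇒ overall = 18/13 × 1/3 = 6/13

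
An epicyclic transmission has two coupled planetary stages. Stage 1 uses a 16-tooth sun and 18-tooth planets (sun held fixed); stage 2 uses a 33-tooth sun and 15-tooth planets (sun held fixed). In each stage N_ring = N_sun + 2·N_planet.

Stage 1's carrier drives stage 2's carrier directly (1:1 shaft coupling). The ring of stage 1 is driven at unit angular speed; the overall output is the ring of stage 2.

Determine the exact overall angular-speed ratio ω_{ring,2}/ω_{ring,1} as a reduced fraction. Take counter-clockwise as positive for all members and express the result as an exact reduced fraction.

416/357

Stage 1: N_ring = 16 + 2·18 = 52
Stage 1: 16(ω_s−ω_c) = −52(ω_r−ω_c),  ω_s=0, ω_r=1
Stage 1: 16(0−ω_c) = −52(1−ω_c)  ⇒  68ω_c = 52  ⇒  ω_c = 13/17
  ⇒ ω_c¹/ω_r¹ = 13/17
Stage 2: N_ring = 33 + 2·15 = 63
Stage 2: 33(ω_s−ω_c) = −63(ω_r−ω_c),  ω_s=0, ω_c=1
Stage 2: ω_r = 1 − (33/63)(0−1) = 32/21
  ⇒ ω_r²/ω_c² = 32/21
Coupling ω_c² = ω_c¹ ⇒ overall = 13/17 × 32/21 = 416/357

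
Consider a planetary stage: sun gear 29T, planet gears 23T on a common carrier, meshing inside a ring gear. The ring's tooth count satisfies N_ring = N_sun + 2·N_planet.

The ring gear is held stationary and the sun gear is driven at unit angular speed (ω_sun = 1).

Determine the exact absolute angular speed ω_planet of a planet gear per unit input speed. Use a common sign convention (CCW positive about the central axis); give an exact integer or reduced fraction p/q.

-29/46

N_ring = 29 + 2·23 = 75
29(ω_s−ω_c) = −75(ω_r−ω_c),  ω_r=0, ω_s=1
29(1−ω_c) = −75(0−ω_c)  ⇒  104ω_c = 29  ⇒  ω_c = 29/104
sun–planet: 29·(1−29/104) = −23·(ω_p−ω_c)  ⇒  ω_p−ω_c = −(29/23)·(75/104) = -2175/2392
ω_p = 29/104 − 2175/2392 = -29/46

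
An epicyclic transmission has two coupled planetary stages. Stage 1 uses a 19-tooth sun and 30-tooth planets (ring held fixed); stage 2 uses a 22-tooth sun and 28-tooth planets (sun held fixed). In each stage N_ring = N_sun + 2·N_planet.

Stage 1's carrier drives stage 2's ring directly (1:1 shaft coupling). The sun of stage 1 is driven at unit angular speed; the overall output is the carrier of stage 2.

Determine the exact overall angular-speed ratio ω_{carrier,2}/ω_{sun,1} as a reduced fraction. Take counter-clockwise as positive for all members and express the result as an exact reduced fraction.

741/4900

Stage 1: N_ring = 19 + 2·30 = 79
Stage 1: 19(ω_s−ω_c) = −79(ω_r−ω_c),  ω_r=0, ω_s=1
Stage 1: 19(1−ω_c) = −79(0−ω_c)  ⇒  98ω_c = 19  ⇒  ω_c = 19/98
  ⇒ ω_c¹/ω_s¹ = 19/98
Stage 2: N_ring = 22 + 2·28 = 78
Stage 2: 22(ω_s−ω_c) = −78(ω_r−ω_c),  ω_s=0, ω_r=1
Stage 2: 22(0−ω_c) = −78(1−ω_c)  ⇒  100ω_c = 78  ⇒  ω_c = 39/50
  ⇒ ω_c²/ω_r² = 39/50
Coupling ω_r² = ω_c¹ ⇒ overall = 19/98 × 39/50 = 741/4900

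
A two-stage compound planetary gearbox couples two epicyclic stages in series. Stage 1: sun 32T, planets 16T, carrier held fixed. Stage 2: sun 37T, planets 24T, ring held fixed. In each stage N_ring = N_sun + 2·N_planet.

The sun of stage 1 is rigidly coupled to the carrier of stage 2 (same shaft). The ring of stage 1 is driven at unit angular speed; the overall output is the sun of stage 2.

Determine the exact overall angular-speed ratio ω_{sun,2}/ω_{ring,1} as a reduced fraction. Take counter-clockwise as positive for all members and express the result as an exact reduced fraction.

-244/37

Stage 1: N_ring = 32 + 2·16 = 64
Stage 1: 32(ω_s−ω_c) = −64(ω_r−ω_c),  ω_c=0, ω_r=1
Stage 1: ω_s = 0 − (64/32)(1−0) = -2
  ⇒ ω_s¹/ω_r¹ = -2
Stage 2: N_ring = 37 + 2·24 = 85
Stage 2: 37(ω_s−ω_c) = −85(ω_r−ω_c),  ω_r=0, ω_c=1
Stage 2: ω_s = 1 − (85/37)(0−1) = 122/37
  ⇒ ω_s²/ω_c² = 122/37
Coupling ω_c² = ω_s¹ ⇒ overall = -2 × 122/37 = -244/37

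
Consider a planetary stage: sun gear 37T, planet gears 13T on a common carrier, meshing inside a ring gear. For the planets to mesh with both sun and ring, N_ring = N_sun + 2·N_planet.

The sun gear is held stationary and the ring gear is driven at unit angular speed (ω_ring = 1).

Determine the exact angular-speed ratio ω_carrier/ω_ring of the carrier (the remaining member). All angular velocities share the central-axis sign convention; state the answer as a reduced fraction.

N_ring = 37 + 2·13 = 63
37(ω_s−ω_c) = −63(ω_r−ω_c),  ω_s=0, ω_r=1
37(0−ω_c) = −63(1−ω_c)  ⇒  100ω_c = 63  ⇒  ω_c = 63/100
ω_c/ω_r = 63/100

63/100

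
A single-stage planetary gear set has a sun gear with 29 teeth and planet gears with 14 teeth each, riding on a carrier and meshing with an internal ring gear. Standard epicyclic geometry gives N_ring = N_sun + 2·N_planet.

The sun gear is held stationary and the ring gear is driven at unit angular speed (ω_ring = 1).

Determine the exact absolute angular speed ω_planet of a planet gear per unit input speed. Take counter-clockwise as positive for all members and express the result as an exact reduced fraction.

N_ring = 29 + 2·14 = 57
29(ω_s−ω_c) = −57(ω_r−ω_c),  ω_s=0, ω_r=1
29(0−ω_c) = −57(1−ω_c)  ⇒  86ω_c = 57  ⇒  ω_c = 57/86
sun–planet: 29·(0−57/86) = −14·(ω_p−ω_c)  ⇒  ω_p−ω_c = −(29/14)·(-57/86) = 1653/1204
ω_p = 57/86 + 1653/1204 = 57/28

57/28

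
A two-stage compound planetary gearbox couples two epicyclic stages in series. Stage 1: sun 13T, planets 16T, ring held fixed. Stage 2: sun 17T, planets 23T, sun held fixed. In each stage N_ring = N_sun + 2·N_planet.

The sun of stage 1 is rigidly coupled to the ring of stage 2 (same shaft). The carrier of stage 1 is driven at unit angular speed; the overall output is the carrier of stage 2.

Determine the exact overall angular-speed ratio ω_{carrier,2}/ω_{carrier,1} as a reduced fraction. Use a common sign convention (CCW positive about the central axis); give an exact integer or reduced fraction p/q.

Stage 1: N_ring = 13 + 2·16 = 45
Stage 1: 13(ω_s−ω_c) = −45(ω_r−ω_c),  ω_r=0, ω_c=1
Stage 1: ω_s = 1 − (45/13)(0−1) = 58/13
  ⇒ ω_s¹/ω_c¹ = 58/13
Stage 2: N_ring = 17 + 2·23 = 63
Stage 2: 17(ω_s−ω_c) = −63(ω_r−ω_c),  ω_s=0, ω_r=1
Stage 2: 17(0−ω_c) = −63(1−ω_c)  ⇒  80ω_c = 63  ⇒  ω_c = 63/80
  ⇒ ω_c²/ω_r² = 63/80
Coupling ω_r² = ω_s¹ ⇒ overall = 58/13 × 63/80 = 1827/520

1827/520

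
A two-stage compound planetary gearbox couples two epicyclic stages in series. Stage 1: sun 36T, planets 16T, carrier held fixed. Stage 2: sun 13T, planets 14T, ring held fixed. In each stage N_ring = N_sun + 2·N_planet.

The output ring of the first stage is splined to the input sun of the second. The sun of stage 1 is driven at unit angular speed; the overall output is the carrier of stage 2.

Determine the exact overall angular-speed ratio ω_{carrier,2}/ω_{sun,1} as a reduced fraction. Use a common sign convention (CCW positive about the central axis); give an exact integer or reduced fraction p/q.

Stage 1: N_ring = 36 + 2·16 = 68
Stage 1: 36(ω_s−ω_c) = −68(ω_r−ω_c),  ω_c=0, ω_s=1
Stage 1: ω_r = 0 − (36/68)(1−0) = -9/17
  ⇒ ω_r¹/ω_s¹ = -9/17
Stage 2: N_ring = 13 + 2·14 = 41
Stage 2: 13(ω_s−ω_c) = −41(ω_r−ω_c),  ω_r=0, ω_s=1
Stage 2: 13(1−ω_c) = −41(0−ω_c)  ⇒  54ω_c = 13  ⇒  ω_c = 13/54
  ⇒ ω_c²/ω_s² = 13/54
Coupling ω_s² = ω_r¹ ⇒ overall = -9/17 × 13/54 = -13/102

-13/102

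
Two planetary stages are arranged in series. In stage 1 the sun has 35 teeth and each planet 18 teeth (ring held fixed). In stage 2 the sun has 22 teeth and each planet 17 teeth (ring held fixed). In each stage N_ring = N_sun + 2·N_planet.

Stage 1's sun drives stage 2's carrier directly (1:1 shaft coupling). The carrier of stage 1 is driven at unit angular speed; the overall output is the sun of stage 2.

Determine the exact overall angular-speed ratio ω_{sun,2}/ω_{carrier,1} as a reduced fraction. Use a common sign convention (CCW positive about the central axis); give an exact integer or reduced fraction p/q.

4134/385

Stage 1: N_ring = 35 + 2·18 = 71
Stage 1: 35(ω_s−ω_c) = −71(ω_r−ω_c),  ω_r=0, ω_c=1
Stage 1: ω_s = 1 − (71/35)(0−1) = 106/35
  ⇒ ω_s¹/ω_c¹ = 106/35
Stage 2: N_ring = 22 + 2·17 = 56
Stage 2: 22(ω_s−ω_c) = −56(ω_r−ω_c),  ω_r=0, ω_c=1
Stage 2: ω_s = 1 − (56/22)(0−1) = 39/11
  ⇒ ω_s²/ω_c² = 39/11
Coupling ω_c² = ω_s¹ ⇒ overall = 106/35 × 39/11 = 4134/385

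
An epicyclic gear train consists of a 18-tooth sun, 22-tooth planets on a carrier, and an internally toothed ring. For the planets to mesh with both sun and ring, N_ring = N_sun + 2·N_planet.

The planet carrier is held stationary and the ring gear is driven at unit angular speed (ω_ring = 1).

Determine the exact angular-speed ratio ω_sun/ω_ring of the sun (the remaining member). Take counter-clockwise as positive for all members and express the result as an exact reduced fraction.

-31/9

N_ring = 18 + 2·22 = 62
18(ω_s−ω_c) = −62(ω_r−ω_c),  ω_c=0, ω_r=1
ω_s = 0 − (62/18)(1−0) = -31/9
ω_s/ω_r = -31/9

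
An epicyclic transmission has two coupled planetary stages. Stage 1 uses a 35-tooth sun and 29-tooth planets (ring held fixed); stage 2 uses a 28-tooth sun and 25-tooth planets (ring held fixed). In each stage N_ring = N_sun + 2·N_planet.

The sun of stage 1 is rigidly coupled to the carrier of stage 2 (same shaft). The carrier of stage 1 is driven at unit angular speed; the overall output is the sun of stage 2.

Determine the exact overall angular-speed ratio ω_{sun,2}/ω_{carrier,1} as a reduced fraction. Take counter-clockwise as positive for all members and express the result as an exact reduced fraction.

3392/245

Stage 1: N_ring = 35 + 2·29 = 93
Stage 1: 35(ω_s−ω_c) = −93(ω_r−ω_c),  ω_r=0, ω_c=1
Stage 1: ω_s = 1 − (93/35)(0−1) = 128/35
  ⇒ ω_s¹/ω_c¹ = 128/35
Stage 2: N_ring = 28 + 2·25 = 78
Stage 2: 28(ω_s−ω_c) = −78(ω_r−ω_c),  ω_r=0, ω_c=1
Stage 2: ω_s = 1 − (78/28)(0−1) = 53/14
  ⇒ ω_s²/ω_c² = 53/14
Coupling ω_c² = ω_s¹ ⇒ overall = 128/35 × 53/14 = 3392/245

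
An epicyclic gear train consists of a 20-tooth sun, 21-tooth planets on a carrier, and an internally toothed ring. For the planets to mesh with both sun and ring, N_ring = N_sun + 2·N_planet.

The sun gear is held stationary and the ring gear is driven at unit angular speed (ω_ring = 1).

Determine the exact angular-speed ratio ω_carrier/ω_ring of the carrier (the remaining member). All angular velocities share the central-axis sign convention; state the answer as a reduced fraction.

N_ring = 20 + 2·21 = 62
20(ω_s−ω_c) = −62(ω_r−ω_c),  ω_s=0, ω_r=1
20(0−ω_c) = −62(1−ω_c)  ⇒  82ω_c = 62  ⇒  ω_c = 31/41
ω_c/ω_r = 31/41

31/41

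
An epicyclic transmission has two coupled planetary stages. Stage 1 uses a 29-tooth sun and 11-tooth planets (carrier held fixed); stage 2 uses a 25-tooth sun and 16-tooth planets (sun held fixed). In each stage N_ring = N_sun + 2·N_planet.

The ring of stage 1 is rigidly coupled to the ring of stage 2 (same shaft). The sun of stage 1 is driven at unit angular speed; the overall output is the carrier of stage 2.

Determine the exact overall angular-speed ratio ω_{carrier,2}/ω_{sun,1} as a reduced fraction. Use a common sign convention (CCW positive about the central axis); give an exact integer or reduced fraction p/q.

-551/1394

Stage 1: N_ring = 29 + 2·11 = 51
Stage 1: 29(ω_s−ω_c) = −51(ω_r−ω_c),  ω_c=0, ω_s=1
Stage 1: ω_r = 0 − (29/51)(1−0) = -29/51
  ⇒ ω_r¹/ω_s¹ = -29/51
Stage 2: N_ring = 25 + 2·16 = 57
Stage 2: 25(ω_s−ω_c) = −57(ω_r−ω_c),  ω_s=0, ω_r=1
Stage 2: 25(0−ω_c) = −57(1−ω_c)  ⇒  82ω_c = 57  ⇒  ω_c = 57/82
  ⇒ ω_c²/ω_r² = 57/82
Coupling ω_r² = ω_r¹ ⇒ overall = -29/51 × 57/82 = -551/1394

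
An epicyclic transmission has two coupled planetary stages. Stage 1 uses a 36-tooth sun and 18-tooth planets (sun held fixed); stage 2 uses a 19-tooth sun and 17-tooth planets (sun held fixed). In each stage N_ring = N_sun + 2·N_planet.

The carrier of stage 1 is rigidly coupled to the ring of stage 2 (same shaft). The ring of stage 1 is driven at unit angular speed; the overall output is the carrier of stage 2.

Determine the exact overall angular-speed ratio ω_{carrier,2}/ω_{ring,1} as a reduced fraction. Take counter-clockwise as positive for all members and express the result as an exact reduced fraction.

Stage 1: N_ring = 36 + 2·18 = 72
Stage 1: 36(ω_s−ω_c) = −72(ω_r−ω_c),  ω_s=0, ω_r=1
Stage 1: 36(0−ω_c) = −72(1−ω_c)  ⇒  108ω_c = 72  ⇒  ω_c = 2/3
  ⇒ ω_c¹/ω_r¹ = 2/3
Stage 2: N_ring = 19 + 2·17 = 53
Stage 2: 19(ω_s−ω_c) = −53(ω_r−ω_c),  ω_s=0, ω_r=1
Stage 2: 19(0−ω_c) = −53(1−ω_c)  ⇒  72ω_c = 53  ⇒  ω_c = 53/72
  ⇒ ω_c²/ω_r² = 53/72
Coupling ω_r² = ω_c¹ ⇒ overall = 2/3 × 53/72 = 53/108

53/108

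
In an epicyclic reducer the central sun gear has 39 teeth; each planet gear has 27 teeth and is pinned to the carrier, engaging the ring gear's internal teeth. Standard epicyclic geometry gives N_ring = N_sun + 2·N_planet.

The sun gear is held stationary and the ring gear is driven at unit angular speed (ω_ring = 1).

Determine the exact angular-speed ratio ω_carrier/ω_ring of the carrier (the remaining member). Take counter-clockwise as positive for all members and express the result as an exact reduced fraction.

31/44

N_ring = 39 + 2·27 = 93
39(ω_s−ω_c) = −93(ω_r−ω_c),  ω_s=0, ω_r=1
39(0−ω_c) = −93(1−ω_c)  ⇒  132ω_c = 93  ⇒  ω_c = 31/44
ω_c/ω_r = 31/44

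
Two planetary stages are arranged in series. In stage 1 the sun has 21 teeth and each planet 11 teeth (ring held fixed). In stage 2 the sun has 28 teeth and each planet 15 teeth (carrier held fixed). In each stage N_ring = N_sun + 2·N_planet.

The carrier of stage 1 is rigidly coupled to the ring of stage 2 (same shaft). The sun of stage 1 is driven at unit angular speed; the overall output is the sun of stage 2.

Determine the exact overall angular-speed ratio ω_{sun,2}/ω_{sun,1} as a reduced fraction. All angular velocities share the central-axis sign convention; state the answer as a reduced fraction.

-87/128

Stage 1: N_ring = 21 + 2·11 = 43
Stage 1: 21(ω_s−ω_c) = −43(ω_r−ω_c),  ω_r=0, ω_s=1
Stage 1: 21(1−ω_c) = −43(0−ω_c)  ⇒  64ω_c = 21  ⇒  ω_c = 21/64
  ⇒ ω_c¹/ω_s¹ = 21/64
Stage 2: N_ring = 28 + 2·15 = 58
Stage 2: 28(ω_s−ω_c) = −58(ω_r−ω_c),  ω_c=0, ω_r=1
Stage 2: ω_s = 0 − (58/28)(1−0) = -29/14
  ⇒ ω_s²/ω_r² = -29/14
Coupling ω_r² = ω_c¹ ⇒ overall = 21/64 × -29/14 = -87/128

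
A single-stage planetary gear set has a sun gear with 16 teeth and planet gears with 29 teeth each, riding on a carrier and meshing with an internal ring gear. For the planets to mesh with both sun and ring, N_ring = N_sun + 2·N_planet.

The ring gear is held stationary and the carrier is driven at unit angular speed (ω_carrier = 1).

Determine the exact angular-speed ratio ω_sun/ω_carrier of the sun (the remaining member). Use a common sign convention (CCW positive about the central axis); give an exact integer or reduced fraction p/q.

N_ring = 16 + 2·29 = 74
16(ω_s−ω_c) = −74(ω_r−ω_c),  ω_r=0, ω_c=1
ω_s = 1 − (74/16)(0−1) = 45/8
ω_s/ω_c = 45/8

45/8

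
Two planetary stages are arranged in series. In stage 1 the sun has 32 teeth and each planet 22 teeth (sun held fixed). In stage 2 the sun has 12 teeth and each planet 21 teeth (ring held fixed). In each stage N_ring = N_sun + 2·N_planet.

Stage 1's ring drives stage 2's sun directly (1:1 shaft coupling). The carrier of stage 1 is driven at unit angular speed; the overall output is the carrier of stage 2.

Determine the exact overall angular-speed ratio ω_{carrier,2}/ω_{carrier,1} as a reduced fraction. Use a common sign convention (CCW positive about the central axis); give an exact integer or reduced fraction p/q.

54/209

Stage 1: N_ring = 32 + 2·22 = 76
Stage 1: 32(ω_s−ω_c) = −76(ω_r−ω_c),  ω_s=0, ω_c=1
Stage 1: ω_r = 1 − (32/76)(0−1) = 27/19
  ⇒ ω_r¹/ω_c¹ = 27/19
Stage 2: N_ring = 12 + 2·21 = 54
Stage 2: 12(ω_s−ω_c) = −54(ω_r−ω_c),  ω_r=0, ω_s=1
Stage 2: 12(1−ω_c) = −54(0−ω_c)  ⇒  66ω_c = 12  ⇒  ω_c = 2/11
  ⇒ ω_c²/ω_s² = 2/11
Coupling ω_s² = ω_r¹ ⇒ overall = 27/19 × 2/11 = 54/209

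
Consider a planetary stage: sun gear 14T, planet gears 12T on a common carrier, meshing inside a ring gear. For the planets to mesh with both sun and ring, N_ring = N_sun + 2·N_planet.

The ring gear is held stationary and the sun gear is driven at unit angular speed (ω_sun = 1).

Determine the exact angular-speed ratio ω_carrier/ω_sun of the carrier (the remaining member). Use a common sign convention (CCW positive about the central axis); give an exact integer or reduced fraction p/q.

7/26

N_ring = 14 + 2·12 = 38
14(ω_s−ω_c) = −38(ω_r−ω_c),  ω_r=0, ω_s=1
14(1−ω_c) = −38(0−ω_c)  ⇒  52ω_c = 14  ⇒  ω_c = 7/26
ω_c/ω_s = 7/26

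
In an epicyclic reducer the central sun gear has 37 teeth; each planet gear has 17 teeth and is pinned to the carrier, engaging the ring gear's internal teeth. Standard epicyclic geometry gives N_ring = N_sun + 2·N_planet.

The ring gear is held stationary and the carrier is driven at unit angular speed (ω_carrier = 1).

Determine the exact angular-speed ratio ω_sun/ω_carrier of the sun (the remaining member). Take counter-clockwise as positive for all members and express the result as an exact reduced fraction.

N_ring = 37 + 2·17 = 71
37(ω_s−ω_c) = −71(ω_r−ω_c),  ω_r=0, ω_c=1
ω_s = 1 − (71/37)(0−1) = 108/37
ω_s/ω_c = 108/37

108/37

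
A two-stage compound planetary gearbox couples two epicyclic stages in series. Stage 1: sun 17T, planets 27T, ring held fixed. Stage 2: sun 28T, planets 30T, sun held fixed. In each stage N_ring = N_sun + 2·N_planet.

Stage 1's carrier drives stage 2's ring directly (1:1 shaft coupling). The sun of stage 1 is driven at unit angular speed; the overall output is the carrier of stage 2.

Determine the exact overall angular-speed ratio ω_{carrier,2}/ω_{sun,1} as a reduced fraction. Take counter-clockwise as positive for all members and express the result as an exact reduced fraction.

Stage 1: N_ring = 17 + 2·27 = 71
Stage 1: 17(ω_s−ω_c) = −71(ω_r−ω_c),  ω_r=0, ω_s=1
Stage 1: 17(1−ω_c) = −71(0−ω_c)  ⇒  88ω_c = 17  ⇒  ω_c = 17/88
  ⇒ ω_c¹/ω_s¹ = 17/88
Stage 2: N_ring = 28 + 2·30 = 88
Stage 2: 28(ω_s−ω_c) = −88(ω_r−ω_c),  ω_s=0, ω_r=1
Stage 2: 28(0−ω_c) = −88(1−ω_c)  ⇒  116ω_c = 88  ⇒  ω_c = 22/29
  ⇒ ω_c²/ω_r² = 22/29
Coupling ω_r² = ω_c¹ ⇒ overall = 17/88 × 22/29 = 17/116

17/116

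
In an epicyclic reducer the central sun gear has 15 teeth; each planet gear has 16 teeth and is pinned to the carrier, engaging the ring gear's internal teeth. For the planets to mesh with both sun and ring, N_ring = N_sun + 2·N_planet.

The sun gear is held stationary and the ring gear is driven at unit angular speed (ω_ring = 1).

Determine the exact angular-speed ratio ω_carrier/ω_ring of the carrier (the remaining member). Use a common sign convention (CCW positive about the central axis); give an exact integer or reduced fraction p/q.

N_ring = 15 + 2·16 = 47
15(ω_s−ω_c) = −47(ω_r−ω_c),  ω_s=0, ω_r=1
15(0−ω_c) = −47(1−ω_c)  ⇒  62ω_c = 47  ⇒  ω_c = 47/62
ω_c/ω_r = 47/62

47/62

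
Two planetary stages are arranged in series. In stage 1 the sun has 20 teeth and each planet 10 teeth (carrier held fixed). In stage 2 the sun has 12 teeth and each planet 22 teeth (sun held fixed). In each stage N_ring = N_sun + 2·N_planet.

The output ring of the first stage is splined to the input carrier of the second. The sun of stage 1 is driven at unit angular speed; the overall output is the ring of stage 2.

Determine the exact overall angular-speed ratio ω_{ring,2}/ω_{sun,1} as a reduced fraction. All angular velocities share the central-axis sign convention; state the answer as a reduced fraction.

-17/28

Stage 1: N_ring = 20 + 2·10 = 40
Stage 1: 20(ω_s−ω_c) = −40(ω_r−ω_c),  ω_c=0, ω_s=1
Stage 1: ω_r = 0 − (20/40)(1−0) = -1/2
  ⇒ ω_r¹/ω_s¹ = -1/2
Stage 2: N_ring = 12 + 2·22 = 56
Stage 2: 12(ω_s−ω_c) = −56(ω_r−ω_c),  ω_s=0, ω_c=1
Stage 2: ω_r = 1 − (12/56)(0−1) = 17/14
  ⇒ ω_r²/ω_c² = 17/14
Coupling ω_c² = ω_r¹ ⇒ overall = -1/2 × 17/14 = -17/28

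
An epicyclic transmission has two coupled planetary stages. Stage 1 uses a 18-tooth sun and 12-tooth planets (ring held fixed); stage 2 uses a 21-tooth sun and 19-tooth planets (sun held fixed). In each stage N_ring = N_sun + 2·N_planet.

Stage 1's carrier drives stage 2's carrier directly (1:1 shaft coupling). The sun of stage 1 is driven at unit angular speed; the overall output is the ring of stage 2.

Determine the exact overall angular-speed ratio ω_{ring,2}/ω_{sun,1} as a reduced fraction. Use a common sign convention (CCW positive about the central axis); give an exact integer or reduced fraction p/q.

24/59

Stage 1: N_ring = 18 + 2·12 = 42
Stage 1: 18(ω_s−ω_c) = −42(ω_r−ω_c),  ω_r=0, ω_s=1
Stage 1: 18(1−ω_c) = −42(0−ω_c)  ⇒  60ω_c = 18  ⇒  ω_c = 3/10
  ⇒ ω_c¹/ω_s¹ = 3/10
Stage 2: N_ring = 21 + 2·19 = 59
Stage 2: 21(ω_s−ω_c) = −59(ω_r−ω_c),  ω_s=0, ω_c=1
Stage 2: ω_r = 1 − (21/59)(0−1) = 80/59
  ⇒ ω_r²/ω_c² = 80/59
Coupling ω_c² = ω_c¹ ⇒ overall = 3/10 × 80/59 = 24/59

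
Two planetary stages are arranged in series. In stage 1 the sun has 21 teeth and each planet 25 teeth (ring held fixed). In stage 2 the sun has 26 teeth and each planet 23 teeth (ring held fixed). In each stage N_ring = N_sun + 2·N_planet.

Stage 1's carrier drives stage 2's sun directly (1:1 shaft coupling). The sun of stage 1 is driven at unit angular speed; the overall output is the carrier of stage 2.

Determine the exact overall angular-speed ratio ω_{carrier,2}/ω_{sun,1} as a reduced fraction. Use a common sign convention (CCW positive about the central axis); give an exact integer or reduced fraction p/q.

Stage 1: N_ring = 21 + 2·25 = 71
Stage 1: 21(ω_s−ω_c) = −71(ω_r−ω_c),  ω_r=0, ω_s=1
Stage 1: 21(1−ω_c) = −71(0−ω_c)  ⇒  92ω_c = 21  ⇒  ω_c = 21/92
  ⇒ ω_c¹/ω_s¹ = 21/92
Stage 2: N_ring = 26 + 2·23 = 72
Stage 2: 26(ω_s−ω_c) = −72(ω_r−ω_c),  ω_r=0, ω_s=1
Stage 2: 26(1−ω_c) = −72(0−ω_c)  ⇒  98ω_c = 26  ⇒  ω_c = 13/49
  ⇒ ω_c²/ω_s² = 13/49
Coupling ω_s² = ω_c¹ ⇒ overall = 21/92 × 13/49 = 39/644

39/644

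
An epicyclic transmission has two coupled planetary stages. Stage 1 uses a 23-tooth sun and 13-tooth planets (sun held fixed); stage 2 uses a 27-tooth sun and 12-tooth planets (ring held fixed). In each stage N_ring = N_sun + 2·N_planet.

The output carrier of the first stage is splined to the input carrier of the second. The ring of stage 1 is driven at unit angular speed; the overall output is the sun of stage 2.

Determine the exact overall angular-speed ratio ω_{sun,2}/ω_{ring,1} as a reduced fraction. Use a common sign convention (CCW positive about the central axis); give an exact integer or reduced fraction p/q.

Stage 1: N_ring = 23 + 2·13 = 49
Stage 1: 23(ω_s−ω_c) = −49(ω_r−ω_c),  ω_s=0, ω_r=1
Stage 1: 23(0−ω_c) = −49(1−ω_c)  ⇒  72ω_c = 49  ⇒  ω_c = 49/72
  ⇒ ω_c¹/ω_r¹ = 49/72
Stage 2: N_ring = 27 + 2·12 = 51
Stage 2: 27(ω_s−ω_c) = −51(ω_r−ω_c),  ω_r=0, ω_c=1
Stage 2: ω_s = 1 − (51/27)(0−1) = 26/9
  ⇒ ω_s²/ω_c² = 26/9
Coupling ω_c² = ω_c¹ ⇒ overall = 49/72 × 26/9 = 637/324

637/324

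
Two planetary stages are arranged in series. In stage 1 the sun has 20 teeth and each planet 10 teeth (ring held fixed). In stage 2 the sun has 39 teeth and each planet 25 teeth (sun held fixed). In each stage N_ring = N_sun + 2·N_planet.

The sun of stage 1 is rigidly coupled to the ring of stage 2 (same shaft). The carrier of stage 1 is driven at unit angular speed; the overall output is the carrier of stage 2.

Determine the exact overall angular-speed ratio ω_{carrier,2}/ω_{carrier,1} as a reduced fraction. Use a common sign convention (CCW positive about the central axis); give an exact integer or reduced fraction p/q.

267/128

Stage 1: N_ring = 20 + 2·10 = 40
Stage 1: 20(ω_s−ω_c) = −40(ω_r−ω_c),  ω_r=0, ω_c=1
Stage 1: ω_s = 1 − (40/20)(0−1) = 3
  ⇒ ω_s¹/ω_c¹ = 3
Stage 2: N_ring = 39 + 2·25 = 89
Stage 2: 39(ω_s−ω_c) = −89(ω_r−ω_c),  ω_s=0, ω_r=1
Stage 2: 39(0−ω_c) = −89(1−ω_c)  ⇒  128ω_c = 89  ⇒  ω_c = 89/128
  ⇒ ω_c²/ω_r² = 89/128
Coupling ω_r² = ω_s¹ ⇒ overall = 3 × 89/128 = 267/128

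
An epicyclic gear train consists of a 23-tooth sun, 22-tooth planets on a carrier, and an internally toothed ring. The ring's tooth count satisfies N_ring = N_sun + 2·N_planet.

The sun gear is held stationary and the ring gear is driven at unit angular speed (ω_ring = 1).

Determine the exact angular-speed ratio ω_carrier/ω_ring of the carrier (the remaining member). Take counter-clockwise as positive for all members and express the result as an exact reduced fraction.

67/90

N_ring = 23 + 2·22 = 67
23(ω_s−ω_c) = −67(ω_r−ω_c),  ω_s=0, ω_r=1
23(0−ω_c) = −67(1−ω_c)  ⇒  90ω_c = 67  ⇒  ω_c = 67/90
ω_c/ω_r = 67/90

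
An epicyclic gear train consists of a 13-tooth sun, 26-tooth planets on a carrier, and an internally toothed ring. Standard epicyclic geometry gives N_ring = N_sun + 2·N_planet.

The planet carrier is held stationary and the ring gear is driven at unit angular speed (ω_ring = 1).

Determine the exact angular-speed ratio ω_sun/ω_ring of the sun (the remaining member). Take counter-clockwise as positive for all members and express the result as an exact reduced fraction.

-5

N_ring = 13 + 2·26 = 65
13(ω_s−ω_c) = −65(ω_r−ω_c),  ω_c=0, ω_r=1
ω_s = 0 − (65/13)(1−0) = -5
ω_s/ω_r = -5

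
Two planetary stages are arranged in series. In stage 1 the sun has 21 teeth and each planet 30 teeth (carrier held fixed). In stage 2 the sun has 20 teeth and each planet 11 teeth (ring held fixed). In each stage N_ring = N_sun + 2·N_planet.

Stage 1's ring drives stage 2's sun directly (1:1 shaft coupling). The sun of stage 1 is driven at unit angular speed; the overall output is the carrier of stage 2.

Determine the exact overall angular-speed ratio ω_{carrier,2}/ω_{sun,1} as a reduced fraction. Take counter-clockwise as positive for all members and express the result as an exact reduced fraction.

Stage 1: N_ring = 21 + 2·30 = 81
Stage 1: 21(ω_s−ω_c) = −81(ω_r−ω_c),  ω_c=0, ω_s=1
Stage 1: ω_r = 0 − (21/81)(1−0) = -7/27
  ⇒ ω_r¹/ω_s¹ = -7/27
Stage 2: N_ring = 20 + 2·11 = 42
Stage 2: 20(ω_s−ω_c) = −42(ω_r−ω_c),  ω_r=0, ω_s=1
Stage 2: 20(1−ω_c) = −42(0−ω_c)  ⇒  62ω_c = 20  ⇒  ω_c = 10/31
  ⇒ ω_c²/ω_s² = 10/31
Coupling ω_s² = ω_r¹ ⇒ overall = -7/27 × 10/31 = -70/837

-70/837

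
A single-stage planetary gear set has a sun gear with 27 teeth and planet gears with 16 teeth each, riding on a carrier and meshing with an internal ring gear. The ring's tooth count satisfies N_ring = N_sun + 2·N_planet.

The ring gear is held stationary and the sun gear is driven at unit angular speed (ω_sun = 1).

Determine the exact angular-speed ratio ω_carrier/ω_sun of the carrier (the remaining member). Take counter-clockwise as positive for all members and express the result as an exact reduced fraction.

N_ring = 27 + 2·16 = 59
27(ω_s−ω_c) = −59(ω_r−ω_c),  ω_r=0, ω_s=1
27(1−ω_c) = −59(0−ω_c)  ⇒  86ω_c = 27  ⇒  ω_c = 27/86
ω_c/ω_s = 27/86

27/86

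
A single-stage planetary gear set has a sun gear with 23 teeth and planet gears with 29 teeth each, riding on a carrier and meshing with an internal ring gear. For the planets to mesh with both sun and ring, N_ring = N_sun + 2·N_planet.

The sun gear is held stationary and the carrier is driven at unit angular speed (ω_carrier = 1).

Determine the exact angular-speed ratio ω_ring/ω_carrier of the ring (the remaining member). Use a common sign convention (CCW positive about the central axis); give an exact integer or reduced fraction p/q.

N_ring = 23 + 2·29 = 81
23(ω_s−ω_c) = −81(ω_r−ω_c),  ω_s=0, ω_c=1
ω_r = 1 − (23/81)(0−1) = 104/81
ω_r/ω_c = 104/81

104/81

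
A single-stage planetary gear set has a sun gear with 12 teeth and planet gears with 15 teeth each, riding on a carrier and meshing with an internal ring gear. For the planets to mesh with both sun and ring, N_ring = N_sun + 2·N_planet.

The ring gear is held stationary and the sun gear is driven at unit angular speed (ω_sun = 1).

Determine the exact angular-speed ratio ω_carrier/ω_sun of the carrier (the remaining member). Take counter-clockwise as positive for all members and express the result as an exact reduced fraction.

2/9

N_ring = 12 + 2·15 = 42
12(ω_s−ω_c) = −42(ω_r−ω_c),  ω_r=0, ω_s=1
12(1−ω_c) = −42(0−ω_c)  ⇒  54ω_c = 12  ⇒  ω_c = 2/9
ω_c/ω_s = 2/9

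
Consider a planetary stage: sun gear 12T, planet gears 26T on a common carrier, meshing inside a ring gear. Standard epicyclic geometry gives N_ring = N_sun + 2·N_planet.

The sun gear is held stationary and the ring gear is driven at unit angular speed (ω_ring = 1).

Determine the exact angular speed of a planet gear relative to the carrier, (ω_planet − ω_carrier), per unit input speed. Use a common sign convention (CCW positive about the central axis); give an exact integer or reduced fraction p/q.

96/247

N_ring = 12 + 2·26 = 64
12(ω_s−ω_c) = −64(ω_r−ω_c),  ω_s=0, ω_r=1
12(0−ω_c) = −64(1−ω_c)  ⇒  76ω_c = 64  ⇒  ω_c = 16/19
sun–planet: 12·(0−16/19) = −26·(ω_p−ω_c)  ⇒  ω_p−ω_c = −(12/26)·(-16/19) = 96/247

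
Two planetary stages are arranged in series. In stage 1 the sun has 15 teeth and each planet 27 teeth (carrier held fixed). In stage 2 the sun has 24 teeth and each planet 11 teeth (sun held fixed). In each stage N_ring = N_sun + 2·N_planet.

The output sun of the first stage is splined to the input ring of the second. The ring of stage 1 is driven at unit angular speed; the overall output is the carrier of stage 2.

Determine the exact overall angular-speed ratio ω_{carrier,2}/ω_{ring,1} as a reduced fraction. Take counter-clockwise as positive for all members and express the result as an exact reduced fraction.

-529/175

Stage 1: N_ring = 15 + 2·27 = 69
Stage 1: 15(ω_s−ω_c) = −69(ω_r−ω_c),  ω_c=0, ω_r=1
Stage 1: ω_s = 0 − (69/15)(1−0) = -23/5
  ⇒ ω_s¹/ω_r¹ = -23/5
Stage 2: N_ring = 24 + 2·11 = 46
Stage 2: 24(ω_s−ω_c) = −46(ω_r−ω_c),  ω_s=0, ω_r=1
Stage 2: 24(0−ω_c) = −46(1−ω_c)  ⇒  70ω_c = 46  ⇒  ω_c = 23/35
  ⇒ ω_c²/ω_r² = 23/35
Coupling ω_r² = ω_s¹ ⇒ overall = -23/5 × 23/35 = -529/175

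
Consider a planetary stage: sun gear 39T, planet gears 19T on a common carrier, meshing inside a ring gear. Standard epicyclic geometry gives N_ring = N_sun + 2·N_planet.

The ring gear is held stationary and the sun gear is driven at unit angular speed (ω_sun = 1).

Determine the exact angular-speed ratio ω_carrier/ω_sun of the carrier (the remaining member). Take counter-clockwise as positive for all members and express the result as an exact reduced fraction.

N_ring = 39 + 2·19 = 77
39(ω_s−ω_c) = −77(ω_r−ω_c),  ω_r=0, ω_s=1
39(1−ω_c) = −77(0−ω_c)  ⇒  116ω_c = 39  ⇒  ω_c = 39/116
ω_c/ω_s = 39/116

39/116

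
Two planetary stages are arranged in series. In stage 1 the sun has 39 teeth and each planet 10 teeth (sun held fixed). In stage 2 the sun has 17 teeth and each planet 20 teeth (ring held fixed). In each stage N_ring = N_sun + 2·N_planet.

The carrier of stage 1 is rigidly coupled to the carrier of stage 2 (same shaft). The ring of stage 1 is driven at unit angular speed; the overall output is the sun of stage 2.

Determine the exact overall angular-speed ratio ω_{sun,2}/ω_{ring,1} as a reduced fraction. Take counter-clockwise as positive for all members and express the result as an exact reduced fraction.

2183/833

Stage 1: N_ring = 39 + 2·10 = 59
Stage 1: 39(ω_s−ω_c) = −59(ω_r−ω_c),  ω_s=0, ω_r=1
Stage 1: 39(0−ω_c) = −59(1−ω_c)  ⇒  98ω_c = 59  ⇒  ω_c = 59/98
  ⇒ ω_c¹/ω_r¹ = 59/98
Stage 2: N_ring = 17 + 2·20 = 57
Stage 2: 17(ω_s−ω_c) = −57(ω_r−ω_c),  ω_r=0, ω_c=1
Stage 2: ω_s = 1 − (57/17)(0−1) = 74/17
  ⇒ ω_s²/ω_c² = 74/17
Coupling ω_c² = ω_c¹ ⇒ overall = 59/98 × 74/17 = 2183/833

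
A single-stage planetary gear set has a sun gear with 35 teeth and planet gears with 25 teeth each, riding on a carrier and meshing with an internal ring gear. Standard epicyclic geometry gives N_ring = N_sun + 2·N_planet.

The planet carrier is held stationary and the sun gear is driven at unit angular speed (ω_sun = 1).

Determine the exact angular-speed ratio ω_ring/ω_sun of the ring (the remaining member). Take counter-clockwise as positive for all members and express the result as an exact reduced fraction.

N_ring = 35 + 2·25 = 85
35(ω_s−ω_c) = −85(ω_r−ω_c),  ω_c=0, ω_s=1
ω_r = 0 − (35/85)(1−0) = -7/17
ω_r/ω_s = -7/17

-7/17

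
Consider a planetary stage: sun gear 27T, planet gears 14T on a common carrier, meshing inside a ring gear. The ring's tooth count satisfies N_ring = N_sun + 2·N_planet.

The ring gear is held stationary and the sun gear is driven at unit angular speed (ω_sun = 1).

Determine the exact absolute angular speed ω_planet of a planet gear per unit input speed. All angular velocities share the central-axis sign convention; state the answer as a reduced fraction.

N_ring = 27 + 2·14 = 55
27(ω_s−ω_c) = −55(ω_r−ω_c),  ω_r=0, ω_s=1
27(1−ω_c) = −55(0−ω_c)  ⇒  82ω_c = 27  ⇒  ω_c = 27/82
sun–planet: 27·(1−27/82) = −14·(ω_p−ω_c)  ⇒  ω_p−ω_c = −(27/14)·(55/82) = -1485/1148
ω_p = 27/82 − 1485/1148 = -27/28

-27/28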